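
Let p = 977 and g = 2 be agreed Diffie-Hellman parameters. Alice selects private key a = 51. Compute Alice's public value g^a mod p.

238

Public value = 2^51 mod 977.
2^1 ≡ 2 (mod 977)
2^2 = (2^1)^2 ≡ 2^2 = 4 ≡ 4 (mod 977)
2^4 = (2^2)^2 ≡ 4^2 = 16 ≡ 16 (mod 977)
2^8 = (2^4)^2 ≡ 16^2 = 256 ≡ 256 (mod 977)
2^16 = (2^8)^2 ≡ 256^2 = 65536 ≡ 77 (mod 977)
2^32 = (2^16)^2 ≡ 77^2 = 5929 ≡ 67 (mod 977)
2^51 = 2^32 · 2^16 · 2^2 · 2^1 ≡ 67 · 77 · 4 · 2 ≡ 238 (mod 977).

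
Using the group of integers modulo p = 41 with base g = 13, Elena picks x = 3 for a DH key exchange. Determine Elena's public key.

24

Public value = 13^3 mod 41.
13^1 ≡ 13 (mod 41)
13^2 = (13^1)^2 ≡ 13^2 = 169 ≡ 5 (mod 41)
13^3 = 13^2 · 13^1 ≡ 5 · 13 ≡ 24 (mod 41).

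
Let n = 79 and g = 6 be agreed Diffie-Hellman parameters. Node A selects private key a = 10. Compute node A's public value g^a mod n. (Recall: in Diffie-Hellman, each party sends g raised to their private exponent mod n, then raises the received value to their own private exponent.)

50

Public value = 6^10 mod 79.
6^1 ≡ 6 (mod 79)
6^2 = (6^1)^2 ≡ 6^2 = 36 ≡ 36 (mod 79)
6^4 = (6^2)^2 ≡ 36^2 = 1296 ≡ 32 (mod 79)
6^8 = (6^4)^2 ≡ 32^2 = 1024 ≡ 76 (mod 79)
6^10 = 6^8 · 6^2 ≡ 76 · 36 ≡ 50 (mod 79).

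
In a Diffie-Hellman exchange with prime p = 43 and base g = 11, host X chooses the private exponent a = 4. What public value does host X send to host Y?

Public value = 11^{4} \pmod{43}.
11^1 ≡ 11 (mod 43)
11^2 = (11^1)^2 ≡ 11^2 = 121 ≡ 35 (mod 43)
11^4 = (11^2)^2 ≡ 35^2 = 1225 ≡ 21 (mod 43)

21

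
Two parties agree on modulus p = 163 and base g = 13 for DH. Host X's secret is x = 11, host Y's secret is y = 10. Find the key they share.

6

Host Y sends B = g^y mod p = 13^10 mod 163.
13^1 ≡ 13 (mod 163)
13^2 = (13^1)^2 ≡ 13^2 = 169 ≡ 6 (mod 163)
13^4 = (13^2)^2 ≡ 6^2 = 36 ≡ 36 (mod 163)
13^8 = (13^4)^2 ≡ 36^2 = 1296 ≡ 155 (mod 163)
13^10 = 13^8 · 13^2 ≡ 155 · 6 ≡ 115 (mod 163).
So B = 115. Host X then computes K = B^x mod p = 115^11 mod 163.
115^1 ≡ 115 (mod 163)
115^2 = (115^1)^2 ≡ 115^2 = 13225 ≡ 22 (mod 163)
115^4 = (115^2)^2 ≡ 22^2 = 484 ≡ 158 (mod 163)
115^8 = (115^4)^2 ≡ 158^2 = 24964 ≡ 25 (mod 163)
115^11 = 115^8 · 115^2 · 115^1 ≡ 25 · 22 · 115 ≡ 6 (mod 163).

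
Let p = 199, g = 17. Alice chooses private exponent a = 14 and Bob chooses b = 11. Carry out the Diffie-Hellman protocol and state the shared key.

Bob sends B = g^b mod p = 17^11 mod 199.
17^1 ≡ 17 (mod 199)
17^2 = (17^1)^2 ≡ 17^2 = 289 ≡ 90 (mod 199)
17^4 = (17^2)^2 ≡ 90^2 = 8100 ≡ 140 (mod 199)
17^8 = (17^4)^2 ≡ 140^2 = 19600 ≡ 98 (mod 199)
17^11 = 17^8 · 17^2 · 17^1 ≡ 98 · 90 · 17 ≡ 93 (mod 199).
So B = 93. Alice then computes K = B^a mod p = 93^14 mod 199.
93^1 ≡ 93 (mod 199)
93^2 = (93^1)^2 ≡ 93^2 = 8649 ≡ 92 (mod 199)
93^4 = (93^2)^2 ≡ 92^2 = 8464 ≡ 106 (mod 199)
93^8 = (93^4)^2 ≡ 106^2 = 11236 ≡ 92 (mod 199)
93^14 = 93^8 · 93^4 · 93^2 ≡ 92 · 106 · 92 ≡ 92 (mod 199).

92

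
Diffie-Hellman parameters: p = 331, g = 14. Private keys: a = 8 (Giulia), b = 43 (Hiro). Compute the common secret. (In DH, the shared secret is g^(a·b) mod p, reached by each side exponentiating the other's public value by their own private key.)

53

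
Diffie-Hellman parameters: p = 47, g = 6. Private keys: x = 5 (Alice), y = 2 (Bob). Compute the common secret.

18

Alice sends A = g^x mod p = 6^5 mod 47.
6^1 ≡ 6 (mod 47)
6^2 = (6^1)^2 ≡ 6^2 = 36 ≡ 36 (mod 47)
6^4 = (6^2)^2 ≡ 36^2 = 1296 ≡ 27 (mod 47)
6^5 = 6^4 · 6^1 ≡ 27 · 6 ≡ 21 (mod 47).
So A = 21. Bob then computes K = A^y mod p = 21^2 mod 47.
21^1 ≡ 21 (mod 47)
21^2 = (21^1)^2 ≡ 21^2 = 441 ≡ 18 (mod 47)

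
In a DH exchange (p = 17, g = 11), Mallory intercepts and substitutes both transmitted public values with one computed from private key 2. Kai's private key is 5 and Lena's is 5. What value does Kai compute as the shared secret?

15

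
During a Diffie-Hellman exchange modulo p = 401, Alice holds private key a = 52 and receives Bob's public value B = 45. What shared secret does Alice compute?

400

Shared key K = 45^52 mod 401.
45^1 ≡ 45 (mod 401)
45^2 = (45^1)^2 ≡ 45^2 = 2025 ≡ 20 (mod 401)
45^4 = (45^2)^2 ≡ 20^2 = 400 ≡ 400 (mod 401)
45^8 = (45^4)^2 ≡ 400^2 = 160000 ≡ 1 (mod 401)
45^16 = (45^8)^2 ≡ 1^2 = 1 ≡ 1 (mod 401)
45^32 = (45^16)^2 ≡ 1^2 = 1 ≡ 1 (mod 401)
45^52 = 45^32 · 45^16 · 45^4 ≡ 1 · 1 · 400 ≡ 400 (mod 401).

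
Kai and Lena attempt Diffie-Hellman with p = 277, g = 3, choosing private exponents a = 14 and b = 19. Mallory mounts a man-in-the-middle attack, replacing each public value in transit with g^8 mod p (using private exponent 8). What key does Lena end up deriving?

Lena receives Mallory's public value M = 3^8 mod 277 instead of the honest one.
3^1 ≡ 3 (mod 277)
3^2 = (3^1)^2 ≡ 3^2 = 9 ≡ 9 (mod 277)
3^4 = (3^2)^2 ≡ 9^2 = 81 ≡ 81 (mod 277)
3^8 = (3^4)^2 ≡ 81^2 = 6561 ≡ 190 (mod 277)
So M = 190. Lena computes K = M^19 mod 277.
190^1 ≡ 190 (mod 277)
190^2 = (190^1)^2 ≡ 190^2 = 36100 ≡ 90 (mod 277)
190^4 = (190^2)^2 ≡ 90^2 = 8100 ≡ 67 (mod 277)
190^8 = (190^4)^2 ≡ 67^2 = 4489 ≡ 57 (mod 277)
190^16 = (190^8)^2 ≡ 57^2 = 3249 ≡ 202 (mod 277)
190^19 = 190^16 · 190^2 · 190^1 ≡ 202 · 90 · 190 ≡ 10 (mod 277).

10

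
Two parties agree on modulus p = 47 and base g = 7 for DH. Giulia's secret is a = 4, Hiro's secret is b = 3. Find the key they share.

17

Giulia sends A = g^a mod p = 7^4 mod 47.
7^1 ≡ 7 (mod 47)
7^2 = (7^1)^2 ≡ 7^2 = 49 ≡ 2 (mod 47)
7^4 = (7^2)^2 ≡ 2^2 = 4 ≡ 4 (mod 47)
So A = 4. Hiro then computes K = A^b mod p = 4^3 mod 47.
4^1 ≡ 4 (mod 47)
4^2 = (4^1)^2 ≡ 4^2 = 16 ≡ 16 (mod 47)
4^3 = 4^2 · 4^1 ≡ 16 · 4 ≡ 17 (mod 47).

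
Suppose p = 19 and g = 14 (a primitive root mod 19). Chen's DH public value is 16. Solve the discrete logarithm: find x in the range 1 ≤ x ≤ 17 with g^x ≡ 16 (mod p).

Try successive powers of 14 modulo 19:
14^1 ≡ 14
14^2 ≡ 6
14^3 ≡ 8
14^4 ≡ 17
14^5 ≡ 10
14^6 ≡ 7
14^7 ≡ 3
14^8 ≡ 4
14^9 ≡ 18
14^10 ≡ 5
14^11 ≡ 13
14^12 ≡ 11
14^13 ≡ 2
14^14 ≡ 9
14^15 ≡ 12
14^16 ≡ 16
Found: x = 16.

16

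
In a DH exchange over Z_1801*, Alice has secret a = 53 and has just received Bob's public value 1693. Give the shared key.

Shared key K = 1693^53 mod 1801.
1693^1 ≡ 1693 (mod 1801)
1693^2 = (1693^1)^2 ≡ 1693^2 = 2866249 ≡ 858 (mod 1801)
1693^4 = (1693^2)^2 ≡ 858^2 = 736164 ≡ 1356 (mod 1801)
1693^8 = (1693^4)^2 ≡ 1356^2 = 1838736 ≡ 1716 (mod 1801)
1693^16 = (1693^8)^2 ≡ 1716^2 = 2944656 ≡ 21 (mod 1801)
1693^32 = (1693^16)^2 ≡ 21^2 = 441 ≡ 441 (mod 1801)
1693^53 = 1693^32 · 1693^16 · 1693^4 · 1693^1 ≡ 441 · 21 · 1356 · 1693 ≡ 729 (mod 1801).

729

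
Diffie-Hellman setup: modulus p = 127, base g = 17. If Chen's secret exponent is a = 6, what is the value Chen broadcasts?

76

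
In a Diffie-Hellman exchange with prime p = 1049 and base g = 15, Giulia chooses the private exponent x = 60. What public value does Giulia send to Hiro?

996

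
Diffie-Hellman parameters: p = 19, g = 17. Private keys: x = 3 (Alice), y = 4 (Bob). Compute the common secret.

Alice sends A = g^x mod p = 17^3 mod 19.
17^1 ≡ 17 (mod 19)
17^2 = (17^1)^2 ≡ 17^2 = 289 ≡ 4 (mod 19)
17^3 = 17^2 · 17^1 ≡ 4 · 17 ≡ 11 (mod 19).
So A = 11. Bob then computes K = A^y mod p = 11^4 mod 19.
11^1 ≡ 11 (mod 19)
11^2 = (11^1)^2 ≡ 11^2 = 121 ≡ 7 (mod 19)
11^4 = (11^2)^2 ≡ 7^2 = 49 ≡ 11 (mod 19)

11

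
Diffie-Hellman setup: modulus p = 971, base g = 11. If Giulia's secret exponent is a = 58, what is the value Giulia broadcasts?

81

Public value = 11^58 mod 971.
11^1 ≡ 11 (mod 971)
11^2 = (11^1)^2 ≡ 11^2 = 121 ≡ 121 (mod 971)
11^4 = (11^2)^2 ≡ 121^2 = 14641 ≡ 76 (mod 971)
11^8 = (11^4)^2 ≡ 76^2 = 5776 ≡ 921 (mod 971)
11^16 = (11^8)^2 ≡ 921^2 = 848241 ≡ 558 (mod 971)
11^32 = (11^16)^2 ≡ 558^2 = 311364 ≡ 644 (mod 971)
11^58 = 11^32 · 11^16 · 11^8 · 11^2 ≡ 644 · 558 · 921 · 121 ≡ 81 (mod 971).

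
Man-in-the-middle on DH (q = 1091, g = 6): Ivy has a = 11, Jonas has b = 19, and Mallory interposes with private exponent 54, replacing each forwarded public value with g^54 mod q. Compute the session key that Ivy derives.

448

Ivy receives Mallory's public value M = 6^54 mod 1091 instead of the honest one.
6^1 ≡ 6 (mod 1091)
6^2 = (6^1)^2 ≡ 6^2 = 36 ≡ 36 (mod 1091)
6^4 = (6^2)^2 ≡ 36^2 = 1296 ≡ 205 (mod 1091)
6^8 = (6^4)^2 ≡ 205^2 = 42025 ≡ 567 (mod 1091)
6^16 = (6^8)^2 ≡ 567^2 = 321489 ≡ 735 (mod 1091)
6^32 = (6^16)^2 ≡ 735^2 = 540225 ≡ 180 (mod 1091)
6^54 = 6^32 · 6^16 · 6^4 · 6^2 ≡ 180 · 735 · 205 · 36 ≡ 1006 (mod 1091).
So M = 1006. Ivy computes K = M^11 mod 1091.
1006^1 ≡ 1006 (mod 1091)
1006^2 = (1006^1)^2 ≡ 1006^2 = 1012036 ≡ 679 (mod 1091)
1006^4 = (1006^2)^2 ≡ 679^2 = 461041 ≡ 639 (mod 1091)
1006^8 = (1006^4)^2 ≡ 639^2 = 408321 ≡ 287 (mod 1091)
1006^11 = 1006^8 · 1006^2 · 1006^1 ≡ 287 · 679 · 1006 ≡ 448 (mod 1091).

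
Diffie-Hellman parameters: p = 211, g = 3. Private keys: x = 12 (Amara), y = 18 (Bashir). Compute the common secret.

96

Amara sends A = g^x mod p = 3^12 mod 211.
3^1 ≡ 3 (mod 211)
3^2 = (3^1)^2 ≡ 3^2 = 9 ≡ 9 (mod 211)
3^4 = (3^2)^2 ≡ 9^2 = 81 ≡ 81 (mod 211)
3^8 = (3^4)^2 ≡ 81^2 = 6561 ≡ 20 (mod 211)
3^12 = 3^8 · 3^4 ≡ 20 · 81 ≡ 143 (mod 211).
So A = 143. Bashir then computes K = A^y mod p = 143^18 mod 211.
143^1 ≡ 143 (mod 211)
143^2 = (143^1)^2 ≡ 143^2 = 20449 ≡ 193 (mod 211)
143^4 = (143^2)^2 ≡ 193^2 = 37249 ≡ 113 (mod 211)
143^8 = (143^4)^2 ≡ 113^2 = 12769 ≡ 109 (mod 211)
143^16 = (143^8)^2 ≡ 109^2 = 11881 ≡ 65 (mod 211)
143^18 = 143^16 · 143^2 ≡ 65 · 193 ≡ 96 (mod 211).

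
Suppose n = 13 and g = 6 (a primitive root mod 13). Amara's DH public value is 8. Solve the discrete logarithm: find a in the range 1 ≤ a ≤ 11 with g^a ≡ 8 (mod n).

3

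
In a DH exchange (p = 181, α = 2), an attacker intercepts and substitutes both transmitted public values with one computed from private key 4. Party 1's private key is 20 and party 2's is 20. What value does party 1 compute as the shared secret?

Party 1 receives an attacker's public value M = 2^4 mod 181 instead of the honest one.
2^1 ≡ 2 (mod 181)
2^2 = (2^1)^2 ≡ 2^2 = 4 ≡ 4 (mod 181)
2^4 = (2^2)^2 ≡ 4^2 = 16 ≡ 16 (mod 181)
So M = 16. Party 1 computes K = M^20 mod 181.
16^1 ≡ 16 (mod 181)
16^2 = (16^1)^2 ≡ 16^2 = 256 ≡ 75 (mod 181)
16^4 = (16^2)^2 ≡ 75^2 = 5625 ≡ 14 (mod 181)
16^8 = (16^4)^2 ≡ 14^2 = 196 ≡ 15 (mod 181)
16^16 = (16^8)^2 ≡ 15^2 = 225 ≡ 44 (mod 181)
16^20 = 16^16 · 16^4 ≡ 44 · 14 ≡ 73 (mod 181).

73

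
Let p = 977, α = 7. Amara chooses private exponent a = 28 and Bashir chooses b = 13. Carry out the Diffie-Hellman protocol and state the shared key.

Bashir sends B = α^b mod p = 7^13 mod 977.
7^1 ≡ 7 (mod 977)
7^2 = (7^1)^2 ≡ 7^2 = 49 ≡ 49 (mod 977)
7^4 = (7^2)^2 ≡ 49^2 = 2401 ≡ 447 (mod 977)
7^8 = (7^4)^2 ≡ 447^2 = 199809 ≡ 501 (mod 977)
7^13 = 7^8 · 7^4 · 7^1 ≡ 501 · 447 · 7 ≡ 521 (mod 977).
So B = 521. Amara then computes K = B^a mod p = 521^28 mod 977.
521^1 ≡ 521 (mod 977)
521^2 = (521^1)^2 ≡ 521^2 = 271441 ≡ 812 (mod 977)
521^4 = (521^2)^2 ≡ 812^2 = 659344 ≡ 846 (mod 977)
521^8 = (521^4)^2 ≡ 846^2 = 715716 ≡ 552 (mod 977)
521^16 = (521^8)^2 ≡ 552^2 = 304704 ≡ 857 (mod 977)
521^28 = 521^16 · 521^8 · 521^4 ≡ 857 · 552 · 846 ≡ 703 (mod 977).

703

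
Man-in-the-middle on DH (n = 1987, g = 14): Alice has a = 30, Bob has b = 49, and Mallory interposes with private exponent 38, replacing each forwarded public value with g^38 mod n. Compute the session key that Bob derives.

263

Bob receives Mallory's public value M = 14^38 mod 1987 instead of the honest one.
14^1 ≡ 14 (mod 1987)
14^2 = (14^1)^2 ≡ 14^2 = 196 ≡ 196 (mod 1987)
14^4 = (14^2)^2 ≡ 196^2 = 38416 ≡ 663 (mod 1987)
14^8 = (14^4)^2 ≡ 663^2 = 439569 ≡ 442 (mod 1987)
14^16 = (14^8)^2 ≡ 442^2 = 195364 ≡ 638 (mod 1987)
14^32 = (14^16)^2 ≡ 638^2 = 407044 ≡ 1696 (mod 1987)
14^38 = 14^32 · 14^4 · 14^2 ≡ 1696 · 663 · 196 ≡ 1716 (mod 1987).
So M = 1716. Bob computes K = M^49 mod 1987.
1716^1 ≡ 1716 (mod 1987)
1716^2 = (1716^1)^2 ≡ 1716^2 = 2944656 ≡ 1909 (mod 1987)
1716^4 = (1716^2)^2 ≡ 1909^2 = 3644281 ≡ 123 (mod 1987)
1716^8 = (1716^4)^2 ≡ 123^2 = 15129 ≡ 1220 (mod 1987)
1716^16 = (1716^8)^2 ≡ 1220^2 = 1488400 ≡ 137 (mod 1987)
1716^32 = (1716^16)^2 ≡ 137^2 = 18769 ≡ 886 (mod 1987)
1716^49 = 1716^32 · 1716^16 · 1716^1 ≡ 886 · 137 · 1716 ≡ 263 (mod 1987).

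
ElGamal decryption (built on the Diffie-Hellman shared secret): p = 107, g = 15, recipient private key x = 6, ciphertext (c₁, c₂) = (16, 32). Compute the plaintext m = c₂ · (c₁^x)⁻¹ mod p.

Shared mask s = c₁^x mod p = 16^6 mod 107.
16^1 ≡ 16 (mod 107)
16^2 = (16^1)^2 ≡ 16^2 = 256 ≡ 42 (mod 107)
16^4 = (16^2)^2 ≡ 42^2 = 1764 ≡ 52 (mod 107)
16^6 = 16^4 · 16^2 ≡ 52 · 42 ≡ 44 (mod 107).
So s = 44; s⁻¹ ≡ 90 (mod 107).
m = c₂ · s⁻¹ mod 107 = 32 · 90 mod 107 = 98.

98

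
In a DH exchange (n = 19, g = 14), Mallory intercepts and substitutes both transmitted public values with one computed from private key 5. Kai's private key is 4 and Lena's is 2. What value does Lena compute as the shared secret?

5

Lena receives Mallory's public value M = 14^5 mod 19 instead of the honest one.
14^1 ≡ 14 (mod 19)
14^2 = (14^1)^2 ≡ 14^2 = 196 ≡ 6 (mod 19)
14^4 = (14^2)^2 ≡ 6^2 = 36 ≡ 17 (mod 19)
14^5 = 14^4 · 14^1 ≡ 17 · 14 ≡ 10 (mod 19).
So M = 10. Lena computes K = M^2 mod 19.
10^1 ≡ 10 (mod 19)
10^2 = (10^1)^2 ≡ 10^2 = 100 ≡ 5 (mod 19)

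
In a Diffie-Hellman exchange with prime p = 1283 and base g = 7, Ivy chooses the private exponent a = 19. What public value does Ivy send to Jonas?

152

Public value = 7^19 (mod 1283).
7^1 ≡ 7 (mod 1283)
7^2 = (7^1)^2 ≡ 7^2 = 49 ≡ 49 (mod 1283)
7^4 = (7^2)^2 ≡ 49^2 = 2401 ≡ 1118 (mod 1283)
7^8 = (7^4)^2 ≡ 1118^2 = 1249924 ≡ 282 (mod 1283)
7^16 = (7^8)^2 ≡ 282^2 = 79524 ≡ 1261 (mod 1283)
7^19 = 7^16 · 7^2 · 7^1 ≡ 1261 · 49 · 7 ≡ 152 (mod 1283).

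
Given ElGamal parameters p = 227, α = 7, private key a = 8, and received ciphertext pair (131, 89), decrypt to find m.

10

Shared mask s = c₁^a mod p = 131^8 mod 227.
131^1 ≡ 131 (mod 227)
131^2 = (131^1)^2 ≡ 131^2 = 17161 ≡ 136 (mod 227)
131^4 = (131^2)^2 ≡ 136^2 = 18496 ≡ 109 (mod 227)
131^8 = (131^4)^2 ≡ 109^2 = 11881 ≡ 77 (mod 227)
So s = 77; s⁻¹ ≡ 171 (mod 227).
m = c₂ · s⁻¹ mod 227 = 89 · 171 mod 227 = 10.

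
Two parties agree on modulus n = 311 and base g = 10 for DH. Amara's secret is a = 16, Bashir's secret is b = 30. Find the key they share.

Amara sends A = g^a mod n = 10^16 mod 311.
10^1 ≡ 10 (mod 311)
10^2 = (10^1)^2 ≡ 10^2 = 100 ≡ 100 (mod 311)
10^4 = (10^2)^2 ≡ 100^2 = 10000 ≡ 48 (mod 311)
10^8 = (10^4)^2 ≡ 48^2 = 2304 ≡ 127 (mod 311)
10^16 = (10^8)^2 ≡ 127^2 = 16129 ≡ 268 (mod 311)
So A = 268. Bashir then computes K = A^b mod n = 268^30 mod 311.
268^1 ≡ 268 (mod 311)
268^2 = (268^1)^2 ≡ 268^2 = 71824 ≡ 294 (mod 311)
268^4 = (268^2)^2 ≡ 294^2 = 86436 ≡ 289 (mod 311)
268^8 = (268^4)^2 ≡ 289^2 = 83521 ≡ 173 (mod 311)
268^16 = (268^8)^2 ≡ 173^2 = 29929 ≡ 73 (mod 311)
268^30 = 268^16 · 268^8 · 268^4 · 268^2 ≡ 73 · 173 · 289 · 294 ≡ 89 (mod 311).

89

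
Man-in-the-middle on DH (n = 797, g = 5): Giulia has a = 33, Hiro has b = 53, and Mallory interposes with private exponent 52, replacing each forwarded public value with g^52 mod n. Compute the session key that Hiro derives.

Hiro receives Mallory's public value M = 5^52 mod 797 instead of the honest one.
5^1 ≡ 5 (mod 797)
5^2 = (5^1)^2 ≡ 5^2 = 25 ≡ 25 (mod 797)
5^4 = (5^2)^2 ≡ 25^2 = 625 ≡ 625 (mod 797)
5^8 = (5^4)^2 ≡ 625^2 = 390625 ≡ 95 (mod 797)
5^16 = (5^8)^2 ≡ 95^2 = 9025 ≡ 258 (mod 797)
5^32 = (5^16)^2 ≡ 258^2 = 66564 ≡ 413 (mod 797)
5^52 = 5^32 · 5^16 · 5^4 ≡ 413 · 258 · 625 ≡ 524 (mod 797).
So M = 524. Hiro computes K = M^53 mod 797.
524^1 ≡ 524 (mod 797)
524^2 = (524^1)^2 ≡ 524^2 = 274576 ≡ 408 (mod 797)
524^4 = (524^2)^2 ≡ 408^2 = 166464 ≡ 688 (mod 797)
524^8 = (524^4)^2 ≡ 688^2 = 473344 ≡ 723 (mod 797)
524^16 = (524^8)^2 ≡ 723^2 = 522729 ≡ 694 (mod 797)
524^32 = (524^16)^2 ≡ 694^2 = 481636 ≡ 248 (mod 797)
524^53 = 524^32 · 524^16 · 524^4 · 524^1 ≡ 248 · 694 · 688 · 524 ≡ 438 (mod 797).

438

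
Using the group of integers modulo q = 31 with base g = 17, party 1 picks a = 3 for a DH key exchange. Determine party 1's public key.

15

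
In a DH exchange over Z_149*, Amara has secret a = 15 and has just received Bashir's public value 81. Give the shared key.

95

Shared key K = 81^15 mod 149.
81^1 ≡ 81 (mod 149)
81^2 = (81^1)^2 ≡ 81^2 = 6561 ≡ 5 (mod 149)
81^4 = (81^2)^2 ≡ 5^2 = 25 ≡ 25 (mod 149)
81^8 = (81^4)^2 ≡ 25^2 = 625 ≡ 29 (mod 149)
81^15 = 81^8 · 81^4 · 81^2 · 81^1 ≡ 29 · 25 · 5 · 81 ≡ 95 (mod 149).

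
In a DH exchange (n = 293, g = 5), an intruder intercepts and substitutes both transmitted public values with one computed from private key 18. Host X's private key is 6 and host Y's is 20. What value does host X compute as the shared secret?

55

Host X receives an intruder's public value M = 5^18 mod 293 instead of the honest one.
5^1 ≡ 5 (mod 293)
5^2 = (5^1)^2 ≡ 5^2 = 25 ≡ 25 (mod 293)
5^4 = (5^2)^2 ≡ 25^2 = 625 ≡ 39 (mod 293)
5^8 = (5^4)^2 ≡ 39^2 = 1521 ≡ 56 (mod 293)
5^16 = (5^8)^2 ≡ 56^2 = 3136 ≡ 206 (mod 293)
5^18 = 5^16 · 5^2 ≡ 206 · 25 ≡ 169 (mod 293).
So M = 169. Host X computes K = M^6 mod 293.
169^1 ≡ 169 (mod 293)
169^2 = (169^1)^2 ≡ 169^2 = 28561 ≡ 140 (mod 293)
169^4 = (169^2)^2 ≡ 140^2 = 19600 ≡ 262 (mod 293)
169^6 = 169^4 · 169^2 ≡ 262 · 140 ≡ 55 (mod 293).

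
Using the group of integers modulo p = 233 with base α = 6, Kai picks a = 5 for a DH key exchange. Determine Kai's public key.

87

Public value = 6^5 mod 233.
6^1 ≡ 6 (mod 233)
6^2 = (6^1)^2 ≡ 6^2 = 36 ≡ 36 (mod 233)
6^4 = (6^2)^2 ≡ 36^2 = 1296 ≡ 131 (mod 233)
6^5 = 6^4 · 6^1 ≡ 131 · 6 ≡ 87 (mod 233).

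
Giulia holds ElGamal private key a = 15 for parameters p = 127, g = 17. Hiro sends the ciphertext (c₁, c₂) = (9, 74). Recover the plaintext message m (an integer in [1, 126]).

Shared mask s = c₁^a mod p = 9^15 mod 127.
9^1 ≡ 9 (mod 127)
9^2 = (9^1)^2 ≡ 9^2 = 81 ≡ 81 (mod 127)
9^4 = (9^2)^2 ≡ 81^2 = 6561 ≡ 84 (mod 127)
9^8 = (9^4)^2 ≡ 84^2 = 7056 ≡ 71 (mod 127)
9^15 = 9^8 · 9^4 · 9^2 · 9^1 ≡ 71 · 84 · 81 · 9 ≡ 38 (mod 127).
So s = 38; s⁻¹ ≡ 117 (mod 127).
m = c₂ · s⁻¹ mod 127 = 74 · 117 mod 127 = 22.

22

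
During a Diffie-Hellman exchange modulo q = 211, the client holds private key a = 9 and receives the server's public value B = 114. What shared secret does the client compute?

Shared key K = 114^9 mod 211.
114^1 ≡ 114 (mod 211)
114^2 = (114^1)^2 ≡ 114^2 = 12996 ≡ 125 (mod 211)
114^4 = (114^2)^2 ≡ 125^2 = 15625 ≡ 11 (mod 211)
114^8 = (114^4)^2 ≡ 11^2 = 121 ≡ 121 (mod 211)
114^9 = 114^8 · 114^1 ≡ 121 · 114 ≡ 79 (mod 211).

79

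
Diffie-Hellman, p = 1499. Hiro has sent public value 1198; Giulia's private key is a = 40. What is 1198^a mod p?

Shared key K = 1198^40 mod 1499.
1198^1 ≡ 1198 (mod 1499)
1198^2 = (1198^1)^2 ≡ 1198^2 = 1435204 ≡ 661 (mod 1499)
1198^4 = (1198^2)^2 ≡ 661^2 = 436921 ≡ 712 (mod 1499)
1198^8 = (1198^4)^2 ≡ 712^2 = 506944 ≡ 282 (mod 1499)
1198^16 = (1198^8)^2 ≡ 282^2 = 79524 ≡ 77 (mod 1499)
1198^32 = (1198^16)^2 ≡ 77^2 = 5929 ≡ 1432 (mod 1499)
1198^40 = 1198^32 · 1198^8 ≡ 1432 · 282 ≡ 593 (mod 1499).

593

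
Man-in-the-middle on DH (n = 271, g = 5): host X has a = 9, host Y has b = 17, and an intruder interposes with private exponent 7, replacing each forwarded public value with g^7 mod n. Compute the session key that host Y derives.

158

Host Y receives an intruder's public value M = 5^7 mod 271 instead of the honest one.
5^1 ≡ 5 (mod 271)
5^2 = (5^1)^2 ≡ 5^2 = 25 ≡ 25 (mod 271)
5^4 = (5^2)^2 ≡ 25^2 = 625 ≡ 83 (mod 271)
5^7 = 5^4 · 5^2 · 5^1 ≡ 83 · 25 · 5 ≡ 77 (mod 271).
So M = 77. Host Y computes K = M^17 mod 271.
77^1 ≡ 77 (mod 271)
77^2 = (77^1)^2 ≡ 77^2 = 5929 ≡ 238 (mod 271)
77^4 = (77^2)^2 ≡ 238^2 = 56644 ≡ 5 (mod 271)
77^8 = (77^4)^2 ≡ 5^2 = 25 ≡ 25 (mod 271)
77^16 = (77^8)^2 ≡ 25^2 = 625 ≡ 83 (mod 271)
77^17 = 77^16 · 77^1 ≡ 83 · 77 ≡ 158 (mod 271).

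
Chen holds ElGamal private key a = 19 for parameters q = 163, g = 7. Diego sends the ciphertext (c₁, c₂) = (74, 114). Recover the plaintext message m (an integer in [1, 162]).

130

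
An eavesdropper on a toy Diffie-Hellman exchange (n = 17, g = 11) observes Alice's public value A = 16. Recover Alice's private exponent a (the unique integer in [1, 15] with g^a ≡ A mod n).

Try successive powers of 11 modulo 17:
11^1 ≡ 11
11^2 ≡ 2
11^3 ≡ 5
11^4 ≡ 4
11^5 ≡ 10
11^6 ≡ 8
11^7 ≡ 3
11^8 ≡ 16
Found: a = 8.

8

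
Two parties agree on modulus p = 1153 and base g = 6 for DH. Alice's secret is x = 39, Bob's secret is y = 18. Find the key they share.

Alice sends A = g^x mod p = 6^39 mod 1153.
6^1 ≡ 6 (mod 1153)
6^2 = (6^1)^2 ≡ 6^2 = 36 ≡ 36 (mod 1153)
6^4 = (6^2)^2 ≡ 36^2 = 1296 ≡ 143 (mod 1153)
6^8 = (6^4)^2 ≡ 143^2 = 20449 ≡ 848 (mod 1153)
6^16 = (6^8)^2 ≡ 848^2 = 719104 ≡ 785 (mod 1153)
6^32 = (6^16)^2 ≡ 785^2 = 616225 ≡ 523 (mod 1153)
6^39 = 6^32 · 6^4 · 6^2 · 6^1 ≡ 523 · 143 · 36 · 6 ≡ 894 (mod 1153).
So A = 894. Bob then computes K = A^y mod p = 894^18 mod 1153.
894^1 ≡ 894 (mod 1153)
894^2 = (894^1)^2 ≡ 894^2 = 799236 ≡ 207 (mod 1153)
894^4 = (894^2)^2 ≡ 207^2 = 42849 ≡ 188 (mod 1153)
894^8 = (894^4)^2 ≡ 188^2 = 35344 ≡ 754 (mod 1153)
894^16 = (894^8)^2 ≡ 754^2 = 568516 ≡ 87 (mod 1153)
894^18 = 894^16 · 894^2 ≡ 87 · 207 ≡ 714 (mod 1153).

714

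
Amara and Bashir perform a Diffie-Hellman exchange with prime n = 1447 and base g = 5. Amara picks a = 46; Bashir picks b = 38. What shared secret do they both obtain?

86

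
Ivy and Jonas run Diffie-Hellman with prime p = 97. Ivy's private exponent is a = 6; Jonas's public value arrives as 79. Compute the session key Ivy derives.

47

Shared key K = 79^6 mod 97.
79^1 ≡ 79 (mod 97)
79^2 = (79^1)^2 ≡ 79^2 = 6241 ≡ 33 (mod 97)
79^4 = (79^2)^2 ≡ 33^2 = 1089 ≡ 22 (mod 97)
79^6 = 79^4 · 79^2 ≡ 22 · 33 ≡ 47 (mod 97).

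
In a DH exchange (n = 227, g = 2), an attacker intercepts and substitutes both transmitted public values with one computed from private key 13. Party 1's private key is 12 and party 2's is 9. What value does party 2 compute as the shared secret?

Party 2 receives an attacker's public value M = 2^13 mod 227 instead of the honest one.
2^1 ≡ 2 (mod 227)
2^2 = (2^1)^2 ≡ 2^2 = 4 ≡ 4 (mod 227)
2^4 = (2^2)^2 ≡ 4^2 = 16 ≡ 16 (mod 227)
2^8 = (2^4)^2 ≡ 16^2 = 256 ≡ 29 (mod 227)
2^13 = 2^8 · 2^4 · 2^1 ≡ 29 · 16 · 2 ≡ 20 (mod 227).
So M = 20. Party 2 computes K = M^9 mod 227.
20^1 ≡ 20 (mod 227)
20^2 = (20^1)^2 ≡ 20^2 = 400 ≡ 173 (mod 227)
20^4 = (20^2)^2 ≡ 173^2 = 29929 ≡ 192 (mod 227)
20^8 = (20^4)^2 ≡ 192^2 = 36864 ≡ 90 (mod 227)
20^9 = 20^8 · 20^1 ≡ 90 · 20 ≡ 211 (mod 227).

211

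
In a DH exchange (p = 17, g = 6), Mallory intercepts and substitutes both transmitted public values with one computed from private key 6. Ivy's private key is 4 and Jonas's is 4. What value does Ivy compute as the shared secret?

16

Ivy receives Mallory's public value M = 6^6 mod 17 instead of the honest one.
6^1 ≡ 6 (mod 17)
6^2 = (6^1)^2 ≡ 6^2 = 36 ≡ 2 (mod 17)
6^4 = (6^2)^2 ≡ 2^2 = 4 ≡ 4 (mod 17)
6^6 = 6^4 · 6^2 ≡ 4 · 2 ≡ 8 (mod 17).
So M = 8. Ivy computes K = M^4 mod 17.
8^1 ≡ 8 (mod 17)
8^2 = (8^1)^2 ≡ 8^2 = 64 ≡ 13 (mod 17)
8^4 = (8^2)^2 ≡ 13^2 = 169 ≡ 16 (mod 17)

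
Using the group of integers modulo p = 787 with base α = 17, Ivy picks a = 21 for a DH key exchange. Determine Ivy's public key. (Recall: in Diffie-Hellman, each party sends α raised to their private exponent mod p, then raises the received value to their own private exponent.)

604

Public value = 17^21 (mod 787).
17^1 ≡ 17 (mod 787)
17^2 = (17^1)^2 ≡ 17^2 = 289 ≡ 289 (mod 787)
17^4 = (17^2)^2 ≡ 289^2 = 83521 ≡ 99 (mod 787)
17^8 = (17^4)^2 ≡ 99^2 = 9801 ≡ 357 (mod 787)
17^16 = (17^8)^2 ≡ 357^2 = 127449 ≡ 742 (mod 787)
17^21 = 17^16 · 17^4 · 17^1 ≡ 742 · 99 · 17 ≡ 604 (mod 787).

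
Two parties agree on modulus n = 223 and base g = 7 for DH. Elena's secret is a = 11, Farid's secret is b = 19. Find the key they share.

Elena sends A = g^a mod n = 7^11 mod 223.
7^1 ≡ 7 (mod 223)
7^2 = (7^1)^2 ≡ 7^2 = 49 ≡ 49 (mod 223)
7^4 = (7^2)^2 ≡ 49^2 = 2401 ≡ 171 (mod 223)
7^8 = (7^4)^2 ≡ 171^2 = 29241 ≡ 28 (mod 223)
7^11 = 7^8 · 7^2 · 7^1 ≡ 28 · 49 · 7 ≡ 15 (mod 223).
So A = 15. Farid then computes K = A^b mod n = 15^19 mod 223.
15^1 ≡ 15 (mod 223)
15^2 = (15^1)^2 ≡ 15^2 = 225 ≡ 2 (mod 223)
15^4 = (15^2)^2 ≡ 2^2 = 4 ≡ 4 (mod 223)
15^8 = (15^4)^2 ≡ 4^2 = 16 ≡ 16 (mod 223)
15^16 = (15^8)^2 ≡ 16^2 = 256 ≡ 33 (mod 223)
15^19 = 15^16 · 15^2 · 15^1 ≡ 33 · 2 · 15 ≡ 98 (mod 223).

98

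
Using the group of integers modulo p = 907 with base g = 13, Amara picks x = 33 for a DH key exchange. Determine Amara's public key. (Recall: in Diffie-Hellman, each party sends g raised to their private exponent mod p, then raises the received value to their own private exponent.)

530

Public value = 13^{33} \pmod{907}.
13^1 ≡ 13 (mod 907)
13^2 = (13^1)^2 ≡ 13^2 = 169 ≡ 169 (mod 907)
13^4 = (13^2)^2 ≡ 169^2 = 28561 ≡ 444 (mod 907)
13^8 = (13^4)^2 ≡ 444^2 = 197136 ≡ 317 (mod 907)
13^16 = (13^8)^2 ≡ 317^2 = 100489 ≡ 719 (mod 907)
13^32 = (13^16)^2 ≡ 719^2 = 516961 ≡ 878 (mod 907)
13^33 = 13^32 · 13^1 ≡ 878 · 13 ≡ 530 (mod 907).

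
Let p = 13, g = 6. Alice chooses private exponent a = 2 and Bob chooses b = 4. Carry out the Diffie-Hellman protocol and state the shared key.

3

Alice sends A = g^a mod p = 6^2 mod 13.
6^1 ≡ 6 (mod 13)
6^2 = (6^1)^2 ≡ 6^2 = 36 ≡ 10 (mod 13)
So A = 10. Bob then computes K = A^b mod p = 10^4 mod 13.
10^1 ≡ 10 (mod 13)
10^2 = (10^1)^2 ≡ 10^2 = 100 ≡ 9 (mod 13)
10^4 = (10^2)^2 ≡ 9^2 = 81 ≡ 3 (mod 13)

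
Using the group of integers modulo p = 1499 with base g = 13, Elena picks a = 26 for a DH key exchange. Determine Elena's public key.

Public value = 13^26 (mod 1499).
13^1 ≡ 13 (mod 1499)
13^2 = (13^1)^2 ≡ 13^2 = 169 ≡ 169 (mod 1499)
13^4 = (13^2)^2 ≡ 169^2 = 28561 ≡ 80 (mod 1499)
13^8 = (13^4)^2 ≡ 80^2 = 6400 ≡ 404 (mod 1499)
13^16 = (13^8)^2 ≡ 404^2 = 163216 ≡ 1324 (mod 1499)
13^26 = 13^16 · 13^8 · 13^2 ≡ 1324 · 404 · 169 ≡ 229 (mod 1499).

229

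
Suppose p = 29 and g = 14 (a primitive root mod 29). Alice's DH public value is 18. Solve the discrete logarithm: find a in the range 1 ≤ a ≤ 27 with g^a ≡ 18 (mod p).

Try successive powers of 14 modulo 29:
14^1 ≡ 14
14^2 ≡ 22
14^3 ≡ 18
Found: a = 3.

3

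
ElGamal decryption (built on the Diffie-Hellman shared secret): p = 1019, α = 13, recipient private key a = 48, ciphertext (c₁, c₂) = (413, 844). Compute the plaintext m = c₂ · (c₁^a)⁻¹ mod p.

540

Shared mask s = c₁^a mod p = 413^48 mod 1019.
413^1 ≡ 413 (mod 1019)
413^2 = (413^1)^2 ≡ 413^2 = 170569 ≡ 396 (mod 1019)
413^4 = (413^2)^2 ≡ 396^2 = 156816 ≡ 909 (mod 1019)
413^8 = (413^4)^2 ≡ 909^2 = 826281 ≡ 891 (mod 1019)
413^16 = (413^8)^2 ≡ 891^2 = 793881 ≡ 80 (mod 1019)
413^32 = (413^16)^2 ≡ 80^2 = 6400 ≡ 286 (mod 1019)
413^48 = 413^32 · 413^16 ≡ 286 · 80 ≡ 462 (mod 1019).
So s = 462; s⁻¹ ≡ 783 (mod 1019).
m = c₂ · s⁻¹ mod 1019 = 844 · 783 mod 1019 = 540.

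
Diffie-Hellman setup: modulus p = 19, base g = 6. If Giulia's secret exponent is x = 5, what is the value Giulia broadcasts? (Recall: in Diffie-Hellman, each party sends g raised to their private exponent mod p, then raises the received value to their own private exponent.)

5

Public value = 6^5 mod 19.
6^1 ≡ 6 (mod 19)
6^2 = (6^1)^2 ≡ 6^2 = 36 ≡ 17 (mod 19)
6^4 = (6^2)^2 ≡ 17^2 = 289 ≡ 4 (mod 19)
6^5 = 6^4 · 6^1 ≡ 4 · 6 ≡ 5 (mod 19).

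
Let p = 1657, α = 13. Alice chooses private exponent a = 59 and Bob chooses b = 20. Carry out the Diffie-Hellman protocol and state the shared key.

Alice sends A = α^a mod p = 13^59 mod 1657.
13^1 ≡ 13 (mod 1657)
13^2 = (13^1)^2 ≡ 13^2 = 169 ≡ 169 (mod 1657)
13^4 = (13^2)^2 ≡ 169^2 = 28561 ≡ 392 (mod 1657)
13^8 = (13^4)^2 ≡ 392^2 = 153664 ≡ 1220 (mod 1657)
13^16 = (13^8)^2 ≡ 1220^2 = 1488400 ≡ 414 (mod 1657)
13^32 = (13^16)^2 ≡ 414^2 = 171396 ≡ 725 (mod 1657)
13^59 = 13^32 · 13^16 · 13^8 · 13^2 · 13^1 ≡ 725 · 414 · 1220 · 169 · 13 ≡ 891 (mod 1657).
So A = 891. Bob then computes K = A^b mod p = 891^20 mod 1657.
891^1 ≡ 891 (mod 1657)
891^2 = (891^1)^2 ≡ 891^2 = 793881 ≡ 178 (mod 1657)
891^4 = (891^2)^2 ≡ 178^2 = 31684 ≡ 201 (mod 1657)
891^8 = (891^4)^2 ≡ 201^2 = 40401 ≡ 633 (mod 1657)
891^16 = (891^8)^2 ≡ 633^2 = 400689 ≡ 1352 (mod 1657)
891^20 = 891^16 · 891^4 ≡ 1352 · 201 ≡ 4 (mod 1657).

4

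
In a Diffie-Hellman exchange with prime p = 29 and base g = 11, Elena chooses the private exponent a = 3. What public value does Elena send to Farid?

26

Public value = 11^3 mod 29.
11^1 ≡ 11 (mod 29)
11^2 = (11^1)^2 ≡ 11^2 = 121 ≡ 5 (mod 29)
11^3 = 11^2 · 11^1 ≡ 5 · 11 ≡ 26 (mod 29).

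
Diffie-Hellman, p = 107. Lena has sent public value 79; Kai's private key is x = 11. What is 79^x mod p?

101

Shared key K = 79^11 mod 107.
79^1 ≡ 79 (mod 107)
79^2 = (79^1)^2 ≡ 79^2 = 6241 ≡ 35 (mod 107)
79^4 = (79^2)^2 ≡ 35^2 = 1225 ≡ 48 (mod 107)
79^8 = (79^4)^2 ≡ 48^2 = 2304 ≡ 57 (mod 107)
79^11 = 79^8 · 79^2 · 79^1 ≡ 57 · 35 · 79 ≡ 101 (mod 107).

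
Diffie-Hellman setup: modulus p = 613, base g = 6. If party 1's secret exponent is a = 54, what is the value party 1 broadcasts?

Public value = 6^54 mod 613.
6^1 ≡ 6 (mod 613)
6^2 = (6^1)^2 ≡ 6^2 = 36 ≡ 36 (mod 613)
6^4 = (6^2)^2 ≡ 36^2 = 1296 ≡ 70 (mod 613)
6^8 = (6^4)^2 ≡ 70^2 = 4900 ≡ 609 (mod 613)
6^16 = (6^8)^2 ≡ 609^2 = 370881 ≡ 16 (mod 613)
6^32 = (6^16)^2 ≡ 16^2 = 256 ≡ 256 (mod 613)
6^54 = 6^32 · 6^16 · 6^4 · 6^2 ≡ 256 · 16 · 70 · 36 ≡ 226 (mod 613).

226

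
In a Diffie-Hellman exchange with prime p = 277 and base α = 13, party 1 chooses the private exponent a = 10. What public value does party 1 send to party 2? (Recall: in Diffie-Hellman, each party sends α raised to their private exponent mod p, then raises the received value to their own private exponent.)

27

Public value = 13^10 (mod 277).
13^1 ≡ 13 (mod 277)
13^2 = (13^1)^2 ≡ 13^2 = 169 ≡ 169 (mod 277)
13^4 = (13^2)^2 ≡ 169^2 = 28561 ≡ 30 (mod 277)
13^8 = (13^4)^2 ≡ 30^2 = 900 ≡ 69 (mod 277)
13^10 = 13^8 · 13^2 ≡ 69 · 169 ≡ 27 (mod 277).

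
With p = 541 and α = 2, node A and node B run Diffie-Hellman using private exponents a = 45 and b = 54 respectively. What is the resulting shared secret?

540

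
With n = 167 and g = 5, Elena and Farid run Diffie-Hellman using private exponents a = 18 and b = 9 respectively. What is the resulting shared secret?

66

Elena sends A = g^a mod n = 5^18 mod 167.
5^1 ≡ 5 (mod 167)
5^2 = (5^1)^2 ≡ 5^2 = 25 ≡ 25 (mod 167)
5^4 = (5^2)^2 ≡ 25^2 = 625 ≡ 124 (mod 167)
5^8 = (5^4)^2 ≡ 124^2 = 15376 ≡ 12 (mod 167)
5^16 = (5^8)^2 ≡ 12^2 = 144 ≡ 144 (mod 167)
5^18 = 5^16 · 5^2 ≡ 144 · 25 ≡ 93 (mod 167).
So A = 93. Farid then computes K = A^b mod n = 93^9 mod 167.
93^1 ≡ 93 (mod 167)
93^2 = (93^1)^2 ≡ 93^2 = 8649 ≡ 132 (mod 167)
93^4 = (93^2)^2 ≡ 132^2 = 17424 ≡ 56 (mod 167)
93^8 = (93^4)^2 ≡ 56^2 = 3136 ≡ 130 (mod 167)
93^9 = 93^8 · 93^1 ≡ 130 · 93 ≡ 66 (mod 167).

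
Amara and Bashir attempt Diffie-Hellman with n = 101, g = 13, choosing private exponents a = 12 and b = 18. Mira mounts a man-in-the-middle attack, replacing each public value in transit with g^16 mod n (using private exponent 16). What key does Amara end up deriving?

Amara receives Mira's public value M = 13^16 mod 101 instead of the honest one.
13^1 ≡ 13 (mod 101)
13^2 = (13^1)^2 ≡ 13^2 = 169 ≡ 68 (mod 101)
13^4 = (13^2)^2 ≡ 68^2 = 4624 ≡ 79 (mod 101)
13^8 = (13^4)^2 ≡ 79^2 = 6241 ≡ 80 (mod 101)
13^16 = (13^8)^2 ≡ 80^2 = 6400 ≡ 37 (mod 101)
So M = 37. Amara computes K = M^12 mod 101.
37^1 ≡ 37 (mod 101)
37^2 = (37^1)^2 ≡ 37^2 = 1369 ≡ 56 (mod 101)
37^4 = (37^2)^2 ≡ 56^2 = 3136 ≡ 5 (mod 101)
37^8 = (37^4)^2 ≡ 5^2 = 25 ≡ 25 (mod 101)
37^12 = 37^8 · 37^4 ≡ 25 · 5 ≡ 24 (mod 101).

24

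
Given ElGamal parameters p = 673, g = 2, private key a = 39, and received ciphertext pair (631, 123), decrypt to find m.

Shared mask s = c₁^a mod p = 631^39 mod 673.
631^1 ≡ 631 (mod 673)
631^2 = (631^1)^2 ≡ 631^2 = 398161 ≡ 418 (mod 673)
631^4 = (631^2)^2 ≡ 418^2 = 174724 ≡ 417 (mod 673)
631^8 = (631^4)^2 ≡ 417^2 = 173889 ≡ 255 (mod 673)
631^16 = (631^8)^2 ≡ 255^2 = 65025 ≡ 417 (mod 673)
631^32 = (631^16)^2 ≡ 417^2 = 173889 ≡ 255 (mod 673)
631^39 = 631^32 · 631^4 · 631^2 · 631^1 ≡ 255 · 417 · 418 · 631 ≡ 615 (mod 673).
So s = 615; s⁻¹ ≡ 58 (mod 673).
m = c₂ · s⁻¹ mod 673 = 123 · 58 mod 673 = 404.

404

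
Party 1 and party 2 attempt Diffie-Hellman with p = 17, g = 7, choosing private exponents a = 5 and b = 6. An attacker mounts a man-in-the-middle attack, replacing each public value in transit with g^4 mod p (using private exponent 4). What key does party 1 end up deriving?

4

Party 1 receives an attacker's public value M = 7^4 mod 17 instead of the honest one.
7^1 ≡ 7 (mod 17)
7^2 = (7^1)^2 ≡ 7^2 = 49 ≡ 15 (mod 17)
7^4 = (7^2)^2 ≡ 15^2 = 225 ≡ 4 (mod 17)
So M = 4. Party 1 computes K = M^5 mod 17.
4^1 ≡ 4 (mod 17)
4^2 = (4^1)^2 ≡ 4^2 = 16 ≡ 16 (mod 17)
4^4 = (4^2)^2 ≡ 16^2 = 256 ≡ 1 (mod 17)
4^5 = 4^4 · 4^1 ≡ 1 · 4 ≡ 4 (mod 17).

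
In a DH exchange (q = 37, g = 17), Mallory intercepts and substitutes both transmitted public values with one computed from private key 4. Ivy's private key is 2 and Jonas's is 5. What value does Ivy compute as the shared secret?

33

Ivy receives Mallory's public value M = 17^4 mod 37 instead of the honest one.
17^1 ≡ 17 (mod 37)
17^2 = (17^1)^2 ≡ 17^2 = 289 ≡ 30 (mod 37)
17^4 = (17^2)^2 ≡ 30^2 = 900 ≡ 12 (mod 37)
So M = 12. Ivy computes K = M^2 mod 37.
12^1 ≡ 12 (mod 37)
12^2 = (12^1)^2 ≡ 12^2 = 144 ≡ 33 (mod 37)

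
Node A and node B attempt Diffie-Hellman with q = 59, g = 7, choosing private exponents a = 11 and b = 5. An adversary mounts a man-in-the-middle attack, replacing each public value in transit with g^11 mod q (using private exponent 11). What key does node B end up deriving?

Node B receives an adversary's public value M = 7^11 mod 59 instead of the honest one.
7^1 ≡ 7 (mod 59)
7^2 = (7^1)^2 ≡ 7^2 = 49 ≡ 49 (mod 59)
7^4 = (7^2)^2 ≡ 49^2 = 2401 ≡ 41 (mod 59)
7^8 = (7^4)^2 ≡ 41^2 = 1681 ≡ 29 (mod 59)
7^11 = 7^8 · 7^2 · 7^1 ≡ 29 · 49 · 7 ≡ 35 (mod 59).
So M = 35. Node B computes K = M^5 mod 59.
35^1 ≡ 35 (mod 59)
35^2 = (35^1)^2 ≡ 35^2 = 1225 ≡ 45 (mod 59)
35^4 = (35^2)^2 ≡ 45^2 = 2025 ≡ 19 (mod 59)
35^5 = 35^4 · 35^1 ≡ 19 · 35 ≡ 16 (mod 59).

16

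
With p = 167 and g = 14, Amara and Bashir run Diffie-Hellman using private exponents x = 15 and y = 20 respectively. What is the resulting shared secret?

31

Bashir sends B = g^y mod p = 14^20 mod 167.
14^1 ≡ 14 (mod 167)
14^2 = (14^1)^2 ≡ 14^2 = 196 ≡ 29 (mod 167)
14^4 = (14^2)^2 ≡ 29^2 = 841 ≡ 6 (mod 167)
14^8 = (14^4)^2 ≡ 6^2 = 36 ≡ 36 (mod 167)
14^16 = (14^8)^2 ≡ 36^2 = 1296 ≡ 127 (mod 167)
14^20 = 14^16 · 14^4 ≡ 127 · 6 ≡ 94 (mod 167).
So B = 94. Amara then computes K = B^x mod p = 94^15 mod 167.
94^1 ≡ 94 (mod 167)
94^2 = (94^1)^2 ≡ 94^2 = 8836 ≡ 152 (mod 167)
94^4 = (94^2)^2 ≡ 152^2 = 23104 ≡ 58 (mod 167)
94^8 = (94^4)^2 ≡ 58^2 = 3364 ≡ 24 (mod 167)
94^15 = 94^8 · 94^4 · 94^2 · 94^1 ≡ 24 · 58 · 152 · 94 ≡ 31 (mod 167).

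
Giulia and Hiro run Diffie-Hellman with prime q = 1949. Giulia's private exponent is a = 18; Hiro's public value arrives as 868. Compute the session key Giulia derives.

Shared key K = 868^18 mod 1949.
868^1 ≡ 868 (mod 1949)
868^2 = (868^1)^2 ≡ 868^2 = 753424 ≡ 1110 (mod 1949)
868^4 = (868^2)^2 ≡ 1110^2 = 1232100 ≡ 332 (mod 1949)
868^8 = (868^4)^2 ≡ 332^2 = 110224 ≡ 1080 (mod 1949)
868^16 = (868^8)^2 ≡ 1080^2 = 1166400 ≡ 898 (mod 1949)
868^18 = 868^16 · 868^2 ≡ 898 · 1110 ≡ 841 (mod 1949).

841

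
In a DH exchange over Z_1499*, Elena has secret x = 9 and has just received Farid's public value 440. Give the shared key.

Shared key K = 440^9 mod 1499.
440^1 ≡ 440 (mod 1499)
440^2 = (440^1)^2 ≡ 440^2 = 193600 ≡ 229 (mod 1499)
440^4 = (440^2)^2 ≡ 229^2 = 52441 ≡ 1475 (mod 1499)
440^8 = (440^4)^2 ≡ 1475^2 = 2175625 ≡ 576 (mod 1499)
440^9 = 440^8 · 440^1 ≡ 576 · 440 ≡ 109 (mod 1499).

109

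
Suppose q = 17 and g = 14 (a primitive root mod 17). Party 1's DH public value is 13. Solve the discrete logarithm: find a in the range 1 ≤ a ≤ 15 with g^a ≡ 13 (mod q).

4

Try successive powers of 14 modulo 17:
14^1 ≡ 14
14^2 ≡ 9
14^3 ≡ 7
14^4 ≡ 13
Found: a = 4.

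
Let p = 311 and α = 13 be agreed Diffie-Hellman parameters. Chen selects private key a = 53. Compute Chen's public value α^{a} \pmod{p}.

47

Public value = 13^{53} \pmod{311}.
13^1 ≡ 13 (mod 311)
13^2 = (13^1)^2 ≡ 13^2 = 169 ≡ 169 (mod 311)
13^4 = (13^2)^2 ≡ 169^2 = 28561 ≡ 260 (mod 311)
13^8 = (13^4)^2 ≡ 260^2 = 67600 ≡ 113 (mod 311)
13^16 = (13^8)^2 ≡ 113^2 = 12769 ≡ 18 (mod 311)
13^32 = (13^16)^2 ≡ 18^2 = 324 ≡ 13 (mod 311)
13^53 = 13^32 · 13^16 · 13^4 · 13^1 ≡ 13 · 18 · 260 · 13 ≡ 47 (mod 311).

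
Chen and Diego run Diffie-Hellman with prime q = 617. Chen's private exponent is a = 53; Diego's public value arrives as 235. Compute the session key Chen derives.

611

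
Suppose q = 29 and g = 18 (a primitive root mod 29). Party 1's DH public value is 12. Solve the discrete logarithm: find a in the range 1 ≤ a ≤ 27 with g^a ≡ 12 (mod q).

21

Try successive powers of 18 modulo 29:
18^1 ≡ 18
18^2 ≡ 5
18^3 ≡ 3
18^4 ≡ 25
18^5 ≡ 15
18^6 ≡ 9
18^7 ≡ 17
18^8 ≡ 16
18^9 ≡ 27
18^10 ≡ 22
18^11 ≡ 19
18^12 ≡ 23
18^13 ≡ 8
18^14 ≡ 28
18^15 ≡ 11
18^16 ≡ 24
18^17 ≡ 26
18^18 ≡ 4
18^19 ≡ 14
18^20 ≡ 20
18^21 ≡ 12
Found: a = 21.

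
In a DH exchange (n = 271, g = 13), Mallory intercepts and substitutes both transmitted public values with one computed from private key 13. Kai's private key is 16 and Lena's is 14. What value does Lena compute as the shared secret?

Lena receives Mallory's public value M = 13^13 mod 271 instead of the honest one.
13^1 ≡ 13 (mod 271)
13^2 = (13^1)^2 ≡ 13^2 = 169 ≡ 169 (mod 271)
13^4 = (13^2)^2 ≡ 169^2 = 28561 ≡ 106 (mod 271)
13^8 = (13^4)^2 ≡ 106^2 = 11236 ≡ 125 (mod 271)
13^13 = 13^8 · 13^4 · 13^1 ≡ 125 · 106 · 13 ≡ 165 (mod 271).
So M = 165. Lena computes K = M^14 mod 271.
165^1 ≡ 165 (mod 271)
165^2 = (165^1)^2 ≡ 165^2 = 27225 ≡ 125 (mod 271)
165^4 = (165^2)^2 ≡ 125^2 = 15625 ≡ 178 (mod 271)
165^8 = (165^4)^2 ≡ 178^2 = 31684 ≡ 248 (mod 271)
165^14 = 165^8 · 165^4 · 165^2 ≡ 248 · 178 · 125 ≡ 169 (mod 271).

169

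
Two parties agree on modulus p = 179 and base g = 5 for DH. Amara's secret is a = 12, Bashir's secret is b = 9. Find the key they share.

107

Bashir sends B = g^b mod p = 5^9 mod 179.
5^1 ≡ 5 (mod 179)
5^2 = (5^1)^2 ≡ 5^2 = 25 ≡ 25 (mod 179)
5^4 = (5^2)^2 ≡ 25^2 = 625 ≡ 88 (mod 179)
5^8 = (5^4)^2 ≡ 88^2 = 7744 ≡ 47 (mod 179)
5^9 = 5^8 · 5^1 ≡ 47 · 5 ≡ 56 (mod 179).
So B = 56. Amara then computes K = B^a mod p = 56^12 mod 179.
56^1 ≡ 56 (mod 179)
56^2 = (56^1)^2 ≡ 56^2 = 3136 ≡ 93 (mod 179)
56^4 = (56^2)^2 ≡ 93^2 = 8649 ≡ 57 (mod 179)
56^8 = (56^4)^2 ≡ 57^2 = 3249 ≡ 27 (mod 179)
56^12 = 56^8 · 56^4 ≡ 27 · 57 ≡ 107 (mod 179).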